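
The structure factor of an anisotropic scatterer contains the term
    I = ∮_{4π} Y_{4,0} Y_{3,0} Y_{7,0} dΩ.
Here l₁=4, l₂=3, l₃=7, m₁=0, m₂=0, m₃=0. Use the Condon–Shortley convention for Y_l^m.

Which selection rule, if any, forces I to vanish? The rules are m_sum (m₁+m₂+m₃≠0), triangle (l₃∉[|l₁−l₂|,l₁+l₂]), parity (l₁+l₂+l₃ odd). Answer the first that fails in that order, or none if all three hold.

azimuthal sum: 0 + 0 + 0 = 0  ✓
1 ≤ 7 ≤ 7 (triangle on l)  ✓
L = 4 + 3 + 7 = 14 (even)  ✓

none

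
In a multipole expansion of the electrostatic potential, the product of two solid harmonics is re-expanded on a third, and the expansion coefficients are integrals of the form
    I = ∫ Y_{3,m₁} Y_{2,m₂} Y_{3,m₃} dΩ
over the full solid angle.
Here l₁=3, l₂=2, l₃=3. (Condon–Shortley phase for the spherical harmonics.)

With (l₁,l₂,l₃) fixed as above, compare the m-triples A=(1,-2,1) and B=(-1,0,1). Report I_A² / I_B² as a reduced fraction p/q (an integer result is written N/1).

8/3

Same 3,2,3: normalisation and zero-m 3j drop out of the ratio.
A: Δ: 2! 4! 2! / 9! → 1/3780; sum: t=0:+1/16 = 1/16; 3j²(3 2 3; 1 -2 1) = Δ·Π!·Σ² = 2/35  (sign +1)
B: Δ: 2! 4! 2! / 9! → 1/3780; sum: t=0:+1/96 t=1:−1/6 t=2:+1/16 = -3/32; 3j²(3 2 3; -1 0 1) = Δ·Π!·Σ² = 3/140  (sign -1)
I_A²/I_B² = (2/35)/(3/140) = 8/3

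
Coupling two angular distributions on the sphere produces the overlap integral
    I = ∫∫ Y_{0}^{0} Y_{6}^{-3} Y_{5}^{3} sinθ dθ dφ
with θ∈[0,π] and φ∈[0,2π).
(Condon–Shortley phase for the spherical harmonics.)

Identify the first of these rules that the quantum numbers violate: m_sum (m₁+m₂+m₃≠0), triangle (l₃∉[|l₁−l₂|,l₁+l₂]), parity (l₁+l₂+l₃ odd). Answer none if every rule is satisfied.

triangle

azimuthal sum: 0 − 3 + 3 = 0  ✓
6 ≤ 5 ≤ 6 (triangle on l)  ✗
L = 0 + 6 + 5 = 11 (odd)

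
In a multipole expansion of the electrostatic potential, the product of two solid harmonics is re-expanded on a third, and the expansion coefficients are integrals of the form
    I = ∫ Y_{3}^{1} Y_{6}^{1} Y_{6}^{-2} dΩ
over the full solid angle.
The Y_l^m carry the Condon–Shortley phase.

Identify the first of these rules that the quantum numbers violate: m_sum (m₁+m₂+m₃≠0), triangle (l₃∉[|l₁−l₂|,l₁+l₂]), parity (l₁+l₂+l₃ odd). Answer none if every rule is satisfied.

parity

Σmᵢ = 0  ✓
l₃∈[|l₁−l₂|,l₁+l₂]=[3,9], have l₃=6  ✓
Σlᵢ = 15 ⇒ odd  ✗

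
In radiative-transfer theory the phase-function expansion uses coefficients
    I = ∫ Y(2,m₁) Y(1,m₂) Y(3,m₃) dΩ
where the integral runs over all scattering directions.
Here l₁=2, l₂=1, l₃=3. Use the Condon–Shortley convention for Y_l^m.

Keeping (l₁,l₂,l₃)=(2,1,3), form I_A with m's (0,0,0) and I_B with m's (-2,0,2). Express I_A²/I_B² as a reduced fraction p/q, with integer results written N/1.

l's match ⇒ only the (l;m) 3-j factors differ between A and B.
A: triangle coeff Δ(2,1,3) = 1/105; Σ_t [0,0]: t=0:+1/4 = 1/4; (3j)²=3/35 [(2 1 3; 0 0 0)], sign=-1
B: triangle coeff Δ(2,1,3) = 1/105; Σ_t [0,0]: t=0:+1/24 = 1/24; (3j)²=1/21 [(2 1 3; -2 0 2)], sign=-1
I_A²/I_B² = (3/35)/(1/21) = 9/5

9/5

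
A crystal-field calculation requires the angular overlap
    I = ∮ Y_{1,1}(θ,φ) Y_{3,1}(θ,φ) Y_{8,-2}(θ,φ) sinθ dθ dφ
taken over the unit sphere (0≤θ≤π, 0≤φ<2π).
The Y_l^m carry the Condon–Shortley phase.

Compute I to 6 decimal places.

|1−3|≤8≤1+3 violated ⇒ I = 0

0.000000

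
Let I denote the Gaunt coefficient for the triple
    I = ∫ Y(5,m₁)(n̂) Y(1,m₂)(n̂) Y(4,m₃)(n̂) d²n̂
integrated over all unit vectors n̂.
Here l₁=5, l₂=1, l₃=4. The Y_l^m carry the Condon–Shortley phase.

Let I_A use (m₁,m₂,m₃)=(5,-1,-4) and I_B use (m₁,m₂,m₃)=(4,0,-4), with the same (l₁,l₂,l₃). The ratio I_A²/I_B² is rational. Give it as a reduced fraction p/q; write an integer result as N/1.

5/1

l's match ⇒ only the (l;m) 3-j factors differ between A and B.
A: triangle coeff Δ(5,1,4) = 1/495; Σ_t [0,0]: t=0:+1/80640 = 1/80640; (3j)²=1/11 [(5 1 4; 5 -1 -4)], sign=+1
B: triangle coeff Δ(5,1,4) = 1/495; Σ_t [1,1]: t=1:−1/40320 = -1/40320; (3j)²=1/55 [(5 1 4; 4 0 -4)], sign=-1
I_A²/I_B² = (1/11)/(1/55) = 5/1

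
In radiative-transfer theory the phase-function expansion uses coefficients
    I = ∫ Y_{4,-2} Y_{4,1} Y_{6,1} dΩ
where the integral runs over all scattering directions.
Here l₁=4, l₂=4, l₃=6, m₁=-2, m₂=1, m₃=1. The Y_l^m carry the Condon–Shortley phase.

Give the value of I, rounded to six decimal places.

0.097783

m-sum 0 ✓  L=14 even ✓  0≤6≤8 ✓
Π(2lᵢ+1) = 9×9×13 = 1053
triangle coeff Δ(4,4,6) = 1/1261260
Σ_t [0,2]: t=0:+1/4608 t=1:−1/1296 t=2:+1/4608 = -7/20736
(3j)²=20/1287 [(4 4 6; 0 0 0)], sign=-1
Σ_t [0,2]: t=0:+1/172800 t=1:−1/5760 t=2:+1/3456 = 7/57600
(3j)²=21/2860 [(4 4 6; -2 1 1)], sign=-1
⇒ 4πI² = 189/1573
I = (+1)√(189/1573/(4π)) = 0.09778261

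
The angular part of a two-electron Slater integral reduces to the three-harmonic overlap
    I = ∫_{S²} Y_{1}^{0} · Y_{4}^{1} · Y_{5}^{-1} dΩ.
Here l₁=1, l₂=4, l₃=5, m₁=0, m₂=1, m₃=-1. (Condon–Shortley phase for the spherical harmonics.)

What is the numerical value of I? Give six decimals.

-0.240571

m-sum 0 ✓  L=10 even ✓  3≤5≤5 ✓
Π(2lᵢ+1) = 3×9×11 = 297
triangle coeff Δ(1,4,5) = 1/495
Σ_t [0,0]: t=0:+1/576 = 1/576
(3j)²=5/99 [(1 4 5; 0 0 0)], sign=-1
Σ_t [0,0]: t=0:+1/720 = 1/720
(3j)²=8/165 [(1 4 5; 0 1 -1)], sign=+1
⇒ 4πI² = 8/11
I = (-1)√(8/11/(4π)) = -0.24057125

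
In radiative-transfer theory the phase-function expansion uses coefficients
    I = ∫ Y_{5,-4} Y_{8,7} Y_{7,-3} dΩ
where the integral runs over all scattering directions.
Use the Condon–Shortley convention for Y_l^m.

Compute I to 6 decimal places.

0.161070

Rules hold: Σm=0, L=20 even, 3≤7≤13.
N = 11·17·15 = 2805
Δ = 6!·4!·10!/21! = 1/814773960
Racah Σ t=1..5: t=1:−1/87091200 t=2:+1/4976640 t=3:−1/2073600 t=4:+1/4976640 t=5:−1/87091200 = -1/9676800
⇒ 3j(5 8 7; 0 0 0)² = 360/46189, sgn +1
Racah Σ t=5..6: t=5:−1/10450944000 t=6:+1/1567641600 = 17/31352832000
⇒ 3j(5 8 7; -4 7 -3)² = 17/1140, sgn +1
4πI² = N·(3j₀)²·(3jₘ)² = 1530/4693
I = +1·√(0.326017/4π) = 0.16107031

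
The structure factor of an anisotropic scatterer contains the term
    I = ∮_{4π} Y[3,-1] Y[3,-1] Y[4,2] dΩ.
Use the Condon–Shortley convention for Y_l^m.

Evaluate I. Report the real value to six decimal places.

0.162193

Rules hold: Σm=0, L=10 even, 0≤4≤6.
N = 7·7·9 = 441
Δ = 2!·4!·4!/11! = 1/34650
Racah Σ t=0..2: t=0:+1/72 t=1:−1/16 t=2:+1/72 = -5/144
⇒ 3j(3 3 4; 0 0 0)² = 2/77, sgn -1
Racah Σ t=0..2: t=0:+1/192 t=1:−1/36 t=2:+1/192 = -5/288
⇒ 3j(3 3 4; -1 -1 2)² = 20/693, sgn -1
4πI² = N·(3j₀)²·(3jₘ)² = 40/121
I = +1·√(0.330579/4π) = 0.16219310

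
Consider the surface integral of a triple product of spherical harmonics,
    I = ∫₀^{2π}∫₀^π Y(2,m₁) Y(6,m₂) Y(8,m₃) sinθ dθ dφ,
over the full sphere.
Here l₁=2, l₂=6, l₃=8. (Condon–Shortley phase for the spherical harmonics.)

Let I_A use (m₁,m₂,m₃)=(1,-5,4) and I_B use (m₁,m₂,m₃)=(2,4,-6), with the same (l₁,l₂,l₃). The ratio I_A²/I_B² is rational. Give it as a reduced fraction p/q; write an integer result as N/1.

Shared (l₁,l₂,l₃)=(2,6,8): N and (l;000)² cancel in I_A²/I_B².
A: Δ = 0!·4!·12!/17! = 1/30940; Racah Σ t=0..0: t=0:+1/239500800 = 1/239500800; ⇒ 3j(2 6 8; 1 -5 4)² = 12/7735, sgn +1
B: Δ = 0!·4!·12!/17! = 1/30940; Racah Σ t=0..0: t=0:+1/174182400 = 1/174182400; ⇒ 3j(2 6 8; 2 4 -6)² = 11/340, sgn +1
I_A²/I_B² = (12/7735)/(11/340) = 48/1001

48/1001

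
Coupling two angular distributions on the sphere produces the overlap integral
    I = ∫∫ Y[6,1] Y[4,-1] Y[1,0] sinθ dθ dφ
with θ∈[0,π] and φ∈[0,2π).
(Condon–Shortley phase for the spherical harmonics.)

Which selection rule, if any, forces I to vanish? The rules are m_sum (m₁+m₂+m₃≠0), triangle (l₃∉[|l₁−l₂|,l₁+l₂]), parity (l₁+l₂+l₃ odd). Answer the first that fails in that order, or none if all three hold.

triangle

azimuthal sum: 1 − 1 + 0 = 0  ✓
2 ≤ 1 ≤ 10 (triangle on l)  ✗
L = 6 + 4 + 1 = 11 (odd)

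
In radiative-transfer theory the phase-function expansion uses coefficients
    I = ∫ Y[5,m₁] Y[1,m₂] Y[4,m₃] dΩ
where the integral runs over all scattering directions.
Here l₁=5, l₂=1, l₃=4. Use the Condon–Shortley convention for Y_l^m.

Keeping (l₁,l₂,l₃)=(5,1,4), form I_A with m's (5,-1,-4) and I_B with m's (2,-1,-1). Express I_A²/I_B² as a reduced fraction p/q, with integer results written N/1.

Shared (l₁,l₂,l₃)=(5,1,4): N and (l;000)² cancel in I_A²/I_B².
A: Δ = 2!·8!·0!/11! = 1/495; Racah Σ t=0..0: t=0:+1/80640 = 1/80640; ⇒ 3j(5 1 4; 5 -1 -4)² = 1/11, sgn +1
B: Δ = 2!·8!·0!/11! = 1/495; Racah Σ t=0..0: t=0:+1/1440 = 1/1440; ⇒ 3j(5 1 4; 2 -1 -1)² = 7/165, sgn -1
I_A²/I_B² = (1/11)/(7/165) = 15/7

15/7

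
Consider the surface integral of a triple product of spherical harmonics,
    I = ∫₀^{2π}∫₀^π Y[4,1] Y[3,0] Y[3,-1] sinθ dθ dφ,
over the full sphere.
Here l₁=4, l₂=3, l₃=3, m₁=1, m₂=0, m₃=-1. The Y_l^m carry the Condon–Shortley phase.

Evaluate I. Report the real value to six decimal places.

-0.099323

Checks pass: Σm=0; 10 even; l₃=3∈[1,7].
(2·4+1)(2·3+1)(2·3+1) = 441
Δ: 4! 4! 2! / 11! → 1/34650
sum: t=1:−1/72 t=2:+1/16 t=3:−1/72 = 5/144
3j²(4 3 3; 0 0 0) = Δ·Π!·Σ² = 2/77  (sign -1)
sum: t=1:−1/48 t=2:+1/24 t=3:−1/288 = 5/288
3j²(4 3 3; 1 0 -1) = Δ·Π!·Σ² = 5/462  (sign +1)
combine: 4πI² = 441·2/77·5/462 = 15/121
take √, sign -1: I = -0.09932258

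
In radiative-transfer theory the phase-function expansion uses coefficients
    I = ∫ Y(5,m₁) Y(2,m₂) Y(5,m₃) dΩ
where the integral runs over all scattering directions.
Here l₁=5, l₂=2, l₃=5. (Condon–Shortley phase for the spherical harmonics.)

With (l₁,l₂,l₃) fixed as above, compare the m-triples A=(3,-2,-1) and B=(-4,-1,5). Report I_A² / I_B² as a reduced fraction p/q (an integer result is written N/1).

l's match ⇒ only the (l;m) 3-j factors differ between A and B.
A: triangle coeff Δ(5,2,5) = 1/38610; Σ_t [0,0]: t=0:+1/5760 = 1/5760; (3j)²=56/2145 [(5 2 5; 3 -2 -1)], sign=+1
B: triangle coeff Δ(5,2,5) = 1/38610; Σ_t [1,1]: t=1:−1/80640 = -1/80640; (3j)²=9/286 [(5 2 5; -4 -1 5)], sign=-1
I_A²/I_B² = (56/2145)/(9/286) = 112/135

112/135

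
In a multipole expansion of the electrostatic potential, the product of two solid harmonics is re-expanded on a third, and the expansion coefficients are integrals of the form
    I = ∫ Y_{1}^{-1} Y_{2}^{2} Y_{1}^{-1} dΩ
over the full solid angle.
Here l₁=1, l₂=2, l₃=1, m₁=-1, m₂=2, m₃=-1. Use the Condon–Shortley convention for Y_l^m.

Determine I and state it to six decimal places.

Checks pass: Σm=0; 4 even; l₃=1∈[1,3].
(2·1+1)(2·2+1)(2·1+1) = 45
Δ: 2! 0! 2! / 5! → 1/30
sum: t=1:−1/1 = -1/1
3j²(1 2 1; 0 0 0) = Δ·Π!·Σ² = 2/15  (sign +1)
sum: t=2:+1/4 = 1/4
3j²(1 2 1; -1 2 -1) = Δ·Π!·Σ² = 1/5  (sign +1)
combine: 4πI² = 45·2/15·1/5 = 6/5
take √, sign +1: I = 0.30901936

0.309019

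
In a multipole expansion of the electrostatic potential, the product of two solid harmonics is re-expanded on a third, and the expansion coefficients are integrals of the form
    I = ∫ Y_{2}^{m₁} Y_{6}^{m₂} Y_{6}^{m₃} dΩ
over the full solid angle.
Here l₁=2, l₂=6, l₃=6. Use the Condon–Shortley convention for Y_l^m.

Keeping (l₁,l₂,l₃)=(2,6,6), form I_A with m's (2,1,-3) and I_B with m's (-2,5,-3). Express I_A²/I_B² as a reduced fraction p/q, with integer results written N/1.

24/11

Shared (l₁,l₂,l₃)=(2,6,6): N and (l;000)² cancel in I_A²/I_B².
A: Δ = 2!·2!·10!/15! = 1/90090; Racah Σ t=0..0: t=0:+1/120960 = 1/120960; ⇒ 3j(2 6 6; 2 1 -3)² = 24/1001, sgn -1
B: Δ = 2!·2!·10!/15! = 1/90090; Racah Σ t=2..2: t=2:+1/1451520 = 1/1451520; ⇒ 3j(2 6 6; -2 5 -3)² = 1/91, sgn -1
I_A²/I_B² = (24/1001)/(1/91) = 24/11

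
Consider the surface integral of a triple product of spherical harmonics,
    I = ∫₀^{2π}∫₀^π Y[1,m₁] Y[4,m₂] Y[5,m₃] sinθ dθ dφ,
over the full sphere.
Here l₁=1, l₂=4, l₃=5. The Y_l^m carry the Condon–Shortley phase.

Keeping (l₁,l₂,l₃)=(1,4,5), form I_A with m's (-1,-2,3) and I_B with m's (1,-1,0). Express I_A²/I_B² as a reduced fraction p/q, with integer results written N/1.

Same 1,4,5: normalisation and zero-m 3j drop out of the ratio.
A: Δ: 0! 2! 8! / 11! → 1/495; sum: t=0:+1/2880 = 1/2880; 3j²(1 4 5; -1 -2 3) = Δ·Π!·Σ² = 28/495  (sign +1)
B: Δ: 0! 2! 8! / 11! → 1/495; sum: t=0:+1/1440 = 1/1440; 3j²(1 4 5; 1 -1 0) = Δ·Π!·Σ² = 2/99  (sign -1)
I_A²/I_B² = (28/495)/(2/99) = 14/5

14/5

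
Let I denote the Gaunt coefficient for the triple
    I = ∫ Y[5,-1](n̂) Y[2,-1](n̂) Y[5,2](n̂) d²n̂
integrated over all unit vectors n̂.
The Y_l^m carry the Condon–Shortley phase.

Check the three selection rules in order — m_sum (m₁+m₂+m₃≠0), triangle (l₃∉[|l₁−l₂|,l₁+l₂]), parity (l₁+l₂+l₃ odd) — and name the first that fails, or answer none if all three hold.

none

Σmᵢ = 0  ✓
l₃∈[|l₁−l₂|,l₁+l₂]=[3,7], have l₃=5  ✓
Σlᵢ = 12 ⇒ even  ✓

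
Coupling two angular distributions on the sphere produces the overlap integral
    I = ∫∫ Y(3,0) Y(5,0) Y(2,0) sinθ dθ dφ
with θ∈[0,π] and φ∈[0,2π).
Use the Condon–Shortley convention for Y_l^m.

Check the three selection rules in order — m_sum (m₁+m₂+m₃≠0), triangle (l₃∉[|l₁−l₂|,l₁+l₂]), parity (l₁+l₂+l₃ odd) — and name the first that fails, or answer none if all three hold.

Σmᵢ = 0  ✓
l₃∈[|l₁−l₂|,l₁+l₂]=[2,8], have l₃=2  ✓
Σlᵢ = 10 ⇒ even  ✓

none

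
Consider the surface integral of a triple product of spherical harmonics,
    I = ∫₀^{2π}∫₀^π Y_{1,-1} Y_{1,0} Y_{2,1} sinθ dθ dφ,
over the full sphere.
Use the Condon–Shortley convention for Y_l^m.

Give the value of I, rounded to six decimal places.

Rules hold: Σm=0, L=4 even, 0≤2≤2.
N = 3·3·5 = 45
Δ = 0!·2!·2!/5! = 1/30
Racah Σ t=0..0: t=0:+1/1 = 1/1
⇒ 3j(1 1 2; 0 0 0)² = 2/15, sgn +1
Racah Σ t=0..0: t=0:+1/2 = 1/2
⇒ 3j(1 1 2; -1 0 1)² = 1/10, sgn -1
4πI² = N·(3j₀)²·(3jₘ)² = 3/5
I = -1·√(0.6/4π) = -0.21850969

-0.218510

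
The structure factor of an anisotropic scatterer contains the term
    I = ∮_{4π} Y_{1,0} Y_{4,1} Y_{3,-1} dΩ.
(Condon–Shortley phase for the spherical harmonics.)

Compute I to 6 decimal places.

-0.238414

Rules hold: Σm=0, L=8 even, 3≤3≤5.
N = 3·9·7 = 189
Δ = 2!·0!·6!/9! = 1/252
Racah Σ t=1..1: t=1:−1/36 = -1/36
⇒ 3j(1 4 3; 0 0 0)² = 4/63, sgn +1
Racah Σ t=1..1: t=1:−1/48 = -1/48
⇒ 3j(1 4 3; 0 1 -1)² = 5/84, sgn -1
4πI² = N·(3j₀)²·(3jₘ)² = 5/7
I = -1·√(0.714286/4π) = -0.23841361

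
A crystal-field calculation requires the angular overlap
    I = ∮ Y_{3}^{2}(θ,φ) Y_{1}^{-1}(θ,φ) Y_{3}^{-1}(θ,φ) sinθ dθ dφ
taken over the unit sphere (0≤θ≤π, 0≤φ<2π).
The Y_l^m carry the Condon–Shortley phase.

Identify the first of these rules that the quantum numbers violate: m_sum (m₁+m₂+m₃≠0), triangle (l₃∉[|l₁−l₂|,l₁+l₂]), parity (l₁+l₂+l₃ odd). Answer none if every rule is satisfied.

parity

azimuthal sum: 2 − 1 − 1 = 0  ✓
2 ≤ 3 ≤ 4 (triangle on l)  ✓
L = 3 + 1 + 3 = 7 (odd)  ✗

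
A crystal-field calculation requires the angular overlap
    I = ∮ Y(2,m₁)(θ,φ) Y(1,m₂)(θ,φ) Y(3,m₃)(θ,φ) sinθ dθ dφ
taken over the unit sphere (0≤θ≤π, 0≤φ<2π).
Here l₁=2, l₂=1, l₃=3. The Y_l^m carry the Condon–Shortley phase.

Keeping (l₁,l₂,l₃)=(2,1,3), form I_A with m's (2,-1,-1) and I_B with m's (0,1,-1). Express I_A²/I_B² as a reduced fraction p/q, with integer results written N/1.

1/6

Shared (l₁,l₂,l₃)=(2,1,3): N and (l;000)² cancel in I_A²/I_B².
A: Δ = 0!·4!·2!/7! = 1/105; Racah Σ t=0..0: t=0:+1/48 = 1/48; ⇒ 3j(2 1 3; 2 -1 -1)² = 1/105, sgn +1
B: Δ = 0!·4!·2!/7! = 1/105; Racah Σ t=0..0: t=0:+1/8 = 1/8; ⇒ 3j(2 1 3; 0 1 -1)² = 2/35, sgn +1
I_A²/I_B² = (1/105)/(2/35) = 1/6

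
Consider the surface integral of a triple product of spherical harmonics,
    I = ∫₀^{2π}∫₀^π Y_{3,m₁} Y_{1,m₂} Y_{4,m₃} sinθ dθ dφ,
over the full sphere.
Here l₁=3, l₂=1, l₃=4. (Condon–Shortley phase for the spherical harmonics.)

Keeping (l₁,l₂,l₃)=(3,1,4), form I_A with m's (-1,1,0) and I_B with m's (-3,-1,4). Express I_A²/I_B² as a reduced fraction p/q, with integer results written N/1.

Shared (l₁,l₂,l₃)=(3,1,4): N and (l;000)² cancel in I_A²/I_B².
A: Δ = 0!·6!·2!/9! = 1/252; Racah Σ t=0..0: t=0:+1/96 = 1/96; ⇒ 3j(3 1 4; -1 1 0)² = 1/42, sgn +1
B: Δ = 0!·6!·2!/9! = 1/252; Racah Σ t=0..0: t=0:+1/1440 = 1/1440; ⇒ 3j(3 1 4; -3 -1 4)² = 1/9, sgn +1
I_A²/I_B² = (1/42)/(1/9) = 3/14

3/14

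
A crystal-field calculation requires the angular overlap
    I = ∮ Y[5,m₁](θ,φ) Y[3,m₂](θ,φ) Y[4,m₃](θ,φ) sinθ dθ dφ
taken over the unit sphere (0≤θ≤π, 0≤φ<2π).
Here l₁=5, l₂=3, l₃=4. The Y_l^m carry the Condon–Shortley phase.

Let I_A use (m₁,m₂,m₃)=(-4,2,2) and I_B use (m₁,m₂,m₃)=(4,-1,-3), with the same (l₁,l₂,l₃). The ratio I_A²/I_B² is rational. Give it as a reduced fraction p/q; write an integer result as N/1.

80/7

Same 5,3,4: normalisation and zero-m 3j drop out of the ratio.
A: Δ: 4! 6! 2! / 13! → 1/180180; sum: t=3:−1/8640 t=4:+1/2880 = 1/4320; 3j²(5 3 4; -4 2 2) = Δ·Π!·Σ² = 8/429  (sign +1)
B: Δ: 4! 6! 2! / 13! → 1/180180; sum: t=0:+1/5760 t=1:−1/4320 = -1/17280; 3j²(5 3 4; 4 -1 -3) = Δ·Π!·Σ² = 7/4290  (sign +1)
I_A²/I_B² = (8/429)/(7/4290) = 80/7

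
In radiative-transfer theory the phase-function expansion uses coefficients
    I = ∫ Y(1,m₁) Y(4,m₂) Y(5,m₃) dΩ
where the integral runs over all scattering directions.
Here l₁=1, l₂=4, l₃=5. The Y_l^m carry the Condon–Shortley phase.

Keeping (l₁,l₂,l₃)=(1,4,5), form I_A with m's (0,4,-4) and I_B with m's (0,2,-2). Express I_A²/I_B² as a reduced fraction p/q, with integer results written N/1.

Shared (l₁,l₂,l₃)=(1,4,5): N and (l;000)² cancel in I_A²/I_B².
A: Δ = 0!·2!·8!/11! = 1/495; Racah Σ t=0..0: t=0:+1/40320 = 1/40320; ⇒ 3j(1 4 5; 0 4 -4)² = 1/55, sgn -1
B: Δ = 0!·2!·8!/11! = 1/495; Racah Σ t=0..0: t=0:+1/1440 = 1/1440; ⇒ 3j(1 4 5; 0 2 -2)² = 7/165, sgn -1
I_A²/I_B² = (1/55)/(7/165) = 3/7

3/7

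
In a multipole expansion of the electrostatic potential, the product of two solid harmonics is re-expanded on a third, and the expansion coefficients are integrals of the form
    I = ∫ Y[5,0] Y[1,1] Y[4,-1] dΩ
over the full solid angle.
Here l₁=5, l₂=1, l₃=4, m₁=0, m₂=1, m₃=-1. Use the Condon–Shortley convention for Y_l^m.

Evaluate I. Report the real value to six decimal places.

0.155288

m-sum 0 ✓  L=10 even ✓  4≤4≤6 ✓
Π(2lᵢ+1) = 11×3×9 = 297
triangle coeff Δ(5,1,4) = 1/495
Σ_t [1,1]: t=1:−1/576 = -1/576
(3j)²=5/99 [(5 1 4; 0 0 0)], sign=-1
Σ_t [2,2]: t=2:+1/1440 = 1/1440
(3j)²=2/99 [(5 1 4; 0 1 -1)], sign=-1
⇒ 4πI² = 10/33
I = (+1)√(10/33/(4π)) = 0.15528807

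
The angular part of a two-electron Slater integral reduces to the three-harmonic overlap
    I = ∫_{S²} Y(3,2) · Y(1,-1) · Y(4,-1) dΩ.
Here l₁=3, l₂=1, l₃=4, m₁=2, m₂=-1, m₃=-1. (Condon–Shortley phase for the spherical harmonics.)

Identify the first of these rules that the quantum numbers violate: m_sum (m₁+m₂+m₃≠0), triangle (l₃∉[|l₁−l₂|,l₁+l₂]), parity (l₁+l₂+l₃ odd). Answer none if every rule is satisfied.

Σmᵢ = 0  ✓
l₃∈[|l₁−l₂|,l₁+l₂]=[2,4], have l₃=4  ✓
Σlᵢ = 8 ⇒ even  ✓

none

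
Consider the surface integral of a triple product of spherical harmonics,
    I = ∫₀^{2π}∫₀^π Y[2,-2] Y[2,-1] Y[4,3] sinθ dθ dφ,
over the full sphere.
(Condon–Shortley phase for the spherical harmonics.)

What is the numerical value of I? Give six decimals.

Checks pass: Σm=0; 8 even; l₃=4∈[0,4].
(2·2+1)(2·2+1)(2·4+1) = 225
Δ: 0! 4! 4! / 9! → 1/630
sum: t=0:+1/16 = 1/16
3j²(2 2 4; 0 0 0) = Δ·Π!·Σ² = 2/35  (sign +1)
sum: t=0:+1/144 = 1/144
3j²(2 2 4; -2 -1 3) = Δ·Π!·Σ² = 1/18  (sign -1)
combine: 4πI² = 225·2/35·1/18 = 5/7
take √, sign -1: I = -0.23841361

-0.238414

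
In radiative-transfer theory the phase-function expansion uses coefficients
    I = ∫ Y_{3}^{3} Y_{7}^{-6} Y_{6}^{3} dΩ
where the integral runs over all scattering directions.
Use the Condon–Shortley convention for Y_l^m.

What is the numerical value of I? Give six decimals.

m-sum 0 ✓  L=16 even ✓  4≤6≤10 ✓
Π(2lᵢ+1) = 7×15×13 = 1365
triangle coeff Δ(3,7,6) = 1/2042040
Σ_t [1,3]: t=1:−1/207360 t=2:+1/57600 t=3:−1/207360 = 1/129600
(3j)²=168/12155 [(3 7 6; 0 0 0)], sign=+1
Σ_t [0,0]: t=0:+1/17418240 = 1/17418240
(3j)²=15/952 [(3 7 6; 3 -6 3)], sign=-1
⇒ 4πI² = 945/3179
I = (-1)√(945/3179/(4π)) = -0.15380332

-0.153803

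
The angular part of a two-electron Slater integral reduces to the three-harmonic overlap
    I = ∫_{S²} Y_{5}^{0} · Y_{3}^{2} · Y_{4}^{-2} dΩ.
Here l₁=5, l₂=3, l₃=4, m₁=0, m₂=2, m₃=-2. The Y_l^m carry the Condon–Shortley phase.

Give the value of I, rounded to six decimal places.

-0.171327

Checks pass: Σm=0; 12 even; l₃=4∈[2,8].
(2·5+1)(2·3+1)(2·4+1) = 693
Δ: 4! 6! 2! / 13! → 1/180180
sum: t=1:−1/576 t=2:+1/144 t=3:−1/576 = 1/288
3j²(5 3 4; 0 0 0) = Δ·Π!·Σ² = 20/1001  (sign +1)
sum: t=3:−1/576 t=4:+1/2880 = -1/720
3j²(5 3 4; 0 2 -2) = Δ·Π!·Σ² = 80/3003  (sign -1)
combine: 4πI² = 693·20/1001·80/3003 = 4800/13013
take √, sign -1: I = -0.17132746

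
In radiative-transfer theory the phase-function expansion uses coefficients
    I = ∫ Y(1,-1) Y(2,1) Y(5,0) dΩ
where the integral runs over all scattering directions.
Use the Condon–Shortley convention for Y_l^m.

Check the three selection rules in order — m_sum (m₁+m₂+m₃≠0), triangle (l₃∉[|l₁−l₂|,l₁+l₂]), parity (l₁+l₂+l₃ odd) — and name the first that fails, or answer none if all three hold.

Σmᵢ = 0  ✓
l₃∈[|l₁−l₂|,l₁+l₂]=[1,3], have l₃=5  ✗
Σlᵢ = 8 ⇒ even

triangle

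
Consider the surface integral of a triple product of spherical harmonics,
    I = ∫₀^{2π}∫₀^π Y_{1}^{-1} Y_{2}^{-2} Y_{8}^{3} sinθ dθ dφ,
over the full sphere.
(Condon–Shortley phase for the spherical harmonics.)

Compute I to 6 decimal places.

0.000000

triangle: need 1≤l₃≤3, have 8; I=0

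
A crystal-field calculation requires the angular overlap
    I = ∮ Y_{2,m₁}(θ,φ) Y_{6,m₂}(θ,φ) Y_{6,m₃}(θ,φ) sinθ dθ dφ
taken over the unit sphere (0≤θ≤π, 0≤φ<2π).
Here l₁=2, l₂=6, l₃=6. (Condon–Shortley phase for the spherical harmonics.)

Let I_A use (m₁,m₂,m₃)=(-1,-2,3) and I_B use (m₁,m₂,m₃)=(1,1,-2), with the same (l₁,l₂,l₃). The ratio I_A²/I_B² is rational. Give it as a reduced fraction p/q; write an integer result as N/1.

5/2

Same 2,6,6: normalisation and zero-m 3j drop out of the ratio.
A: Δ: 2! 2! 10! / 15! → 1/90090; sum: t=1:−1/60480 t=2:+1/161280 = -1/96768; 3j²(2 6 6; -1 -2 3) = Δ·Π!·Σ² = 15/1001  (sign +1)
B: Δ: 2! 2! 10! / 15! → 1/90090; sum: t=0:+1/60480 t=1:−1/34560 = -1/80640; 3j²(2 6 6; 1 1 -2) = Δ·Π!·Σ² = 6/1001  (sign -1)
I_A²/I_B² = (15/1001)/(6/1001) = 5/2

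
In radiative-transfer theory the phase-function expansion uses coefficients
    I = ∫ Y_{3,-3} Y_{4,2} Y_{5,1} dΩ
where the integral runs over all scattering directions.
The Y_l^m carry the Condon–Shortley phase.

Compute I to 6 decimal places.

0.143662

Rules hold: Σm=0, L=12 even, 1≤5≤7.
N = 7·9·11 = 693
Δ = 2!·4!·6!/13! = 1/180180
Racah Σ t=0..2: t=0:+1/576 t=1:−1/144 t=2:+1/576 = -1/288
⇒ 3j(3 4 5; 0 0 0)² = 20/1001, sgn +1
Racah Σ t=2..2: t=2:+1/2304 = 1/2304
⇒ 3j(3 4 5; -3 2 1)² = 75/4004, sgn +1
4πI² = N·(3j₀)²·(3jₘ)² = 3375/13013
I = +1·√(0.259356/4π) = 0.14366244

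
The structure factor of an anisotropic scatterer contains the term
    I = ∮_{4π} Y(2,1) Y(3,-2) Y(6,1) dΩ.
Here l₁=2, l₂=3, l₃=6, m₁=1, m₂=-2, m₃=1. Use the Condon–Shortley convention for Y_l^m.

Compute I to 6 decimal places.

l₃=6 ∉ [1,5] — triangle fails ⇒ I = 0

0.000000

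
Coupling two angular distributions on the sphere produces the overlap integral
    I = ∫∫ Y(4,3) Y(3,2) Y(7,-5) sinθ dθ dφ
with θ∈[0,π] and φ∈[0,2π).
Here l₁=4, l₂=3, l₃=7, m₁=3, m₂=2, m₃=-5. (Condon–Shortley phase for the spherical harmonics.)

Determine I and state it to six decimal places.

Checks pass: Σm=0; 14 even; l₃=7∈[1,7].
(2·4+1)(2·3+1)(2·7+1) = 945
Δ: 0! 8! 6! / 15! → 1/45045
sum: t=0:+1/20736 = 1/20736
3j²(4 3 7; 0 0 0) = Δ·Π!·Σ² = 35/1287  (sign -1)
sum: t=0:+1/604800 = 1/604800
3j²(4 3 7; 3 2 -5) = Δ·Π!·Σ² = 16/455  (sign +1)
combine: 4πI² = 945·35/1287·16/455 = 1680/1859
take √, sign -1: I = -0.26816989

-0.268170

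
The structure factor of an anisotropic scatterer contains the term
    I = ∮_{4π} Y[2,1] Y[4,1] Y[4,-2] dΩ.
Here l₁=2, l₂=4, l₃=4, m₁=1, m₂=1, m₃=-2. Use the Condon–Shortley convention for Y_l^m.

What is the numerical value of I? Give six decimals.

0.127700

m-sum 0 ✓  L=10 even ✓  2≤4≤6 ✓
Π(2lᵢ+1) = 5×9×9 = 405
triangle coeff Δ(2,4,4) = 1/13860
Σ_t [0,2]: t=0:+1/192 t=1:−1/36 t=2:+1/192 = -5/288
(3j)²=20/693 [(2 4 4; 0 0 0)], sign=-1
Σ_t [0,1]: t=0:+1/240 t=1:−1/96 = -1/160
(3j)²=27/1540 [(2 4 4; 1 1 -2)], sign=-1
⇒ 4πI² = 1215/5929
I = (+1)√(1215/5929/(4π)) = 0.12770047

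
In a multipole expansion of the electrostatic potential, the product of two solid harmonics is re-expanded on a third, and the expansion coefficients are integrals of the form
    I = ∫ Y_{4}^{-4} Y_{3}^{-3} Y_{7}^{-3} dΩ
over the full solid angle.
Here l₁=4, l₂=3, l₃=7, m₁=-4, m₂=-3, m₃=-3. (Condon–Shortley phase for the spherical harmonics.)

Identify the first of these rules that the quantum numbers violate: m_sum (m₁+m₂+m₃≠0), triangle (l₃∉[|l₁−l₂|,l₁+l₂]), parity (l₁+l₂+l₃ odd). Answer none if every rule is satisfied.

m₁+m₂+m₃ = -4 − 3 − 3 = -10  ✗
triangle: |4−3|=1 ≤ l₃=7 ≤ 4+3=7
parity: l₁+l₂+l₃ = 14 is even

m_sum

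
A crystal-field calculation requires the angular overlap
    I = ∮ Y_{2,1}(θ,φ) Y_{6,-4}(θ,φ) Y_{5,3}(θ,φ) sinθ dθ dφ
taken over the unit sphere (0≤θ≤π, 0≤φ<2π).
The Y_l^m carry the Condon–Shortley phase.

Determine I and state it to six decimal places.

l₁+l₂+l₃=13 is odd: 3j(l;000)=0 ⇒ I=0

0.000000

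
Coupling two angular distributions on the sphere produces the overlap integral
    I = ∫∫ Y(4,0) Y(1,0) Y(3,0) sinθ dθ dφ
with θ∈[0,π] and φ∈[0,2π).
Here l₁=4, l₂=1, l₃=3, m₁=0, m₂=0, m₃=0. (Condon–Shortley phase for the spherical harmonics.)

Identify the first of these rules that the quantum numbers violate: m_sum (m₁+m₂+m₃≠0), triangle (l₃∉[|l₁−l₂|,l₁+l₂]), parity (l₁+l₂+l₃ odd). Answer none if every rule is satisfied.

none

Σmᵢ = 0  ✓
l₃∈[|l₁−l₂|,l₁+l₂]=[3,5], have l₃=3  ✓
Σlᵢ = 8 ⇒ even  ✓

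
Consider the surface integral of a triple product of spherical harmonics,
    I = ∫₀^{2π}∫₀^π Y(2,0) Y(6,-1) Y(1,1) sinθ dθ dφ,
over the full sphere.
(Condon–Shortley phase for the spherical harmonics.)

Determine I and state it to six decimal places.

0.000000

|2−6|≤1≤2+6 violated ⇒ I = 0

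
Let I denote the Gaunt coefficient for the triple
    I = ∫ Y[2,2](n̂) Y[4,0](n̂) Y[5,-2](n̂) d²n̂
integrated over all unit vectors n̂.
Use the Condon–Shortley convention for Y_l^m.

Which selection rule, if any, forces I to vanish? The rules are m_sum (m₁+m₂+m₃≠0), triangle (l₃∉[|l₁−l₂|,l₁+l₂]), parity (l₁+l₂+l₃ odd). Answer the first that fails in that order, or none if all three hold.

parity

Σmᵢ = 0  ✓
l₃∈[|l₁−l₂|,l₁+l₂]=[2,6], have l₃=5  ✓
Σlᵢ = 11 ⇒ odd  ✗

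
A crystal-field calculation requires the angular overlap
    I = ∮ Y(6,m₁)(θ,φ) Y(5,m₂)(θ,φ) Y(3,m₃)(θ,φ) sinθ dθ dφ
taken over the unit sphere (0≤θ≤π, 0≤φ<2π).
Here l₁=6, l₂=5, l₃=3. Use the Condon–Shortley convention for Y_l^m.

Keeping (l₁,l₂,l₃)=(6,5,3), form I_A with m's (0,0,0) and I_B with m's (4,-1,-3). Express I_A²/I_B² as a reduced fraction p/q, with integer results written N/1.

Shared (l₁,l₂,l₃)=(6,5,3): N and (l;000)² cancel in I_A²/I_B².
A: Δ = 8!·4!·2!/15! = 1/675675; Racah Σ t=3..5: t=3:−1/8640 t=4:+1/2304 t=5:−1/8640 = 7/34560; ⇒ 3j(6 5 3; 0 0 0)² = 7/429, sgn -1
B: Δ = 8!·4!·2!/15! = 1/675675; Racah Σ t=2..2: t=2:+1/69120 = 1/69120; ⇒ 3j(6 5 3; 4 -1 -3)² = 4/143, sgn +1
I_A²/I_B² = (7/429)/(4/143) = 7/12

7/12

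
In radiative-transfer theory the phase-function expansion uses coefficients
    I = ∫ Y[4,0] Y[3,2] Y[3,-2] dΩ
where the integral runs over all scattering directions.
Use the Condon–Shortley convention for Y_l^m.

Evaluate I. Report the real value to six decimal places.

-0.179515

Checks pass: Σm=0; 10 even; l₃=3∈[1,7].
(2·4+1)(2·3+1)(2·3+1) = 441
Δ: 4! 4! 2! / 11! → 1/34650
sum: t=1:−1/72 t=2:+1/16 t=3:−1/72 = 5/144
3j²(4 3 3; 0 0 0) = Δ·Π!·Σ² = 2/77  (sign -1)
sum: t=3:−1/72 t=4:+1/576 = -7/576
3j²(4 3 3; 0 2 -2) = Δ·Π!·Σ² = 7/198  (sign +1)
combine: 4πI² = 441·2/77·7/198 = 49/121
take √, sign -1: I = -0.17951487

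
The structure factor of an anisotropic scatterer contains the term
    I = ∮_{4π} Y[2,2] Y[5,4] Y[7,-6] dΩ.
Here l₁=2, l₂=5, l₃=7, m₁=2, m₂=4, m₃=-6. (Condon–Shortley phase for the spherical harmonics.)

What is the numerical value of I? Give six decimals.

0.303018

m-sum 0 ✓  L=14 even ✓  3≤7≤7 ✓
Π(2lᵢ+1) = 5×11×15 = 825
triangle coeff Δ(2,5,7) = 1/15015
Σ_t [0,0]: t=0:+1/57600 = 1/57600
(3j)²=21/715 [(2 5 7; 0 0 0)], sign=-1
Σ_t [0,0]: t=0:+1/8709120 = 1/8709120
(3j)²=1/21 [(2 5 7; 2 4 -6)], sign=-1
⇒ 4πI² = 15/13
I = (+1)√(15/13/(4π)) = 0.30301841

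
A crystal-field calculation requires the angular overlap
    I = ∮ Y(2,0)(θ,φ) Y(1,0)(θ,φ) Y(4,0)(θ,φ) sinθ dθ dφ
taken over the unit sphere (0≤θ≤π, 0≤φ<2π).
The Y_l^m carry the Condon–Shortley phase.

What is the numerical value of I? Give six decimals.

0.000000

|2−1|≤4≤2+1 violated ⇒ I = 0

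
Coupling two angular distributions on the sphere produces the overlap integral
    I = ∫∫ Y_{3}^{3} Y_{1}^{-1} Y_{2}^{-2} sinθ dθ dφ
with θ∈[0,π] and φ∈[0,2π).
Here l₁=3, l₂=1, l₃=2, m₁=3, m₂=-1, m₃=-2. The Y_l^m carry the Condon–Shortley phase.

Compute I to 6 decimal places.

m-sum 0 ✓  L=6 even ✓  2≤2≤4 ✓
Π(2lᵢ+1) = 7×3×5 = 105
triangle coeff Δ(3,1,2) = 1/105
Σ_t [1,1]: t=1:−1/4 = -1/4
(3j)²=3/35 [(3 1 2; 0 0 0)], sign=-1
Σ_t [0,0]: t=0:+1/48 = 1/48
(3j)²=1/7 [(3 1 2; 3 -1 -2)], sign=+1
⇒ 4πI² = 9/7
I = (-1)√(9/7/(4π)) = -0.31986543

-0.319865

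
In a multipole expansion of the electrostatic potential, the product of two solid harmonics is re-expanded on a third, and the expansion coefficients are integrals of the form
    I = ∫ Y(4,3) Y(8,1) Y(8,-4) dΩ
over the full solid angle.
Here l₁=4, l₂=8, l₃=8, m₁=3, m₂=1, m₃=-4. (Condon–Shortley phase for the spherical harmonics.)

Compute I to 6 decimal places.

Rules hold: Σm=0, L=20 even, 4≤8≤12.
N = 9·17·17 = 2601
Δ = 4!·4!·12!/21! = 1/185175900
Racah Σ t=0..4: t=0:+1/557383680 t=1:−1/21772800 t=2:+1/8294400 t=3:−1/21772800 t=4:+1/557383680 = 1/30965760
⇒ 3j(4 8 8; 0 0 0)² = 36/4199, sgn +1
Racah Σ t=0..1: t=0:+1/313528320 t=1:−1/139345920 = -1/250822656
⇒ 3j(4 8 8; 3 1 -4)² = 1375/151164, sgn -1
4πI² = N·(3j₀)²·(3jₘ)² = 12375/61009
I = -1·√(0.202839/4π) = -0.12704884

-0.127049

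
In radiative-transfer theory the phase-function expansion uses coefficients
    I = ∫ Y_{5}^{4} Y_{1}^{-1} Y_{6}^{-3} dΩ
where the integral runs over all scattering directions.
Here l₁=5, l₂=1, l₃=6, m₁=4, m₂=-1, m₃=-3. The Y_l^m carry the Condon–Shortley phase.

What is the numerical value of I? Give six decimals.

-0.070770

m-sum 0 ✓  L=12 even ✓  4≤6≤6 ✓
Π(2lᵢ+1) = 11×3×13 = 429
triangle coeff Δ(5,1,6) = 1/858
Σ_t [0,0]: t=0:+1/14400 = 1/14400
(3j)²=6/143 [(5 1 6; 0 0 0)], sign=+1
Σ_t [0,0]: t=0:+1/725760 = 1/725760
(3j)²=1/286 [(5 1 6; 4 -1 -3)], sign=-1
⇒ 4πI² = 9/143
I = (-1)√(9/143/(4π)) = -0.07076985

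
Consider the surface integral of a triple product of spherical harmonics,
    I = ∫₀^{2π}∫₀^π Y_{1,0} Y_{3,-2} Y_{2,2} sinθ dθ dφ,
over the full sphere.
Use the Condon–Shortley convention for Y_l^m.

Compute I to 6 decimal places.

0.184674

Rules hold: Σm=0, L=6 even, 2≤2≤4.
N = 3·7·5 = 105
Δ = 2!·0!·4!/7! = 1/105
Racah Σ t=1..1: t=1:−1/4 = -1/4
⇒ 3j(1 3 2; 0 0 0)² = 3/35, sgn -1
Racah Σ t=1..1: t=1:−1/24 = -1/24
⇒ 3j(1 3 2; 0 -2 2)² = 1/21, sgn -1
4πI² = N·(3j₀)²·(3jₘ)² = 3/7
I = +1·√(0.428571/4π) = 0.18467439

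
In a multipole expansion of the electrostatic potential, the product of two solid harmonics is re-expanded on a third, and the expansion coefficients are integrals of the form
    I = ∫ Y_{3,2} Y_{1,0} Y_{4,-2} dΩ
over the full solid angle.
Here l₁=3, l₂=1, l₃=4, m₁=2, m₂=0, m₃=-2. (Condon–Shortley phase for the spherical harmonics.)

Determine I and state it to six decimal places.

0.213244

Rules hold: Σm=0, L=8 even, 2≤4≤4.
N = 7·3·9 = 189
Δ = 0!·6!·2!/9! = 1/252
Racah Σ t=0..0: t=0:+1/36 = 1/36
⇒ 3j(3 1 4; 0 0 0)² = 4/63, sgn +1
Racah Σ t=0..0: t=0:+1/120 = 1/120
⇒ 3j(3 1 4; 2 0 -2)² = 1/21, sgn +1
4πI² = N·(3j₀)²·(3jₘ)² = 4/7
I = +1·√(0.571429/4π) = 0.21324362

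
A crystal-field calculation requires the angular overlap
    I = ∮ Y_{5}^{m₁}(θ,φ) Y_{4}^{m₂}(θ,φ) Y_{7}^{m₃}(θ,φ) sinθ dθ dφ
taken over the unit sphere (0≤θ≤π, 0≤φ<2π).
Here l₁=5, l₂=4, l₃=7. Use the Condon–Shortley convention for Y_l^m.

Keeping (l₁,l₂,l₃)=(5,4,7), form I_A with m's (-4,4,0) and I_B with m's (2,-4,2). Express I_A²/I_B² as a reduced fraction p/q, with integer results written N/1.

l's match ⇒ only the (l;m) 3-j factors differ between A and B.
A: triangle coeff Δ(5,4,7) = 1/6126120; Σ_t [2,2]: t=2:+1/7257600 = 1/7257600; (3j)²=14/12155 [(5 4 7; -4 4 0)], sign=-1
B: triangle coeff Δ(5,4,7) = 1/6126120; Σ_t [0,0]: t=0:+1/1036800 = 1/1036800; (3j)²=98/12155 [(5 4 7; 2 -4 2)], sign=-1
I_A²/I_B² = (14/12155)/(98/12155) = 1/7

1/7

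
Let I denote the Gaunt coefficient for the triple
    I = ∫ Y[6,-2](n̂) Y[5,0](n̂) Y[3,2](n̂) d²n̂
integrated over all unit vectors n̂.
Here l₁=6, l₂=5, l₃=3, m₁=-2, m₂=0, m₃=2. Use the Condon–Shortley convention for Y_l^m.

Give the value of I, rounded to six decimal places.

m-sum 0 ✓  L=14 even ✓  1≤3≤11 ✓
Π(2lᵢ+1) = 13×11×7 = 1001
triangle coeff Δ(6,5,3) = 1/675675
Σ_t [3,5]: t=3:−1/8640 t=4:+1/2304 t=5:−1/8640 = 7/34560
(3j)²=7/429 [(6 5 3; 0 0 0)], sign=-1
Σ_t [4,5]: t=4:+1/13824 t=5:−1/8640 = -1/23040
(3j)²=2/429 [(6 5 3; -2 0 2)], sign=+1
⇒ 4πI² = 98/1287
I = (-1)√(98/1287/(4π)) = -0.07784287

-0.077843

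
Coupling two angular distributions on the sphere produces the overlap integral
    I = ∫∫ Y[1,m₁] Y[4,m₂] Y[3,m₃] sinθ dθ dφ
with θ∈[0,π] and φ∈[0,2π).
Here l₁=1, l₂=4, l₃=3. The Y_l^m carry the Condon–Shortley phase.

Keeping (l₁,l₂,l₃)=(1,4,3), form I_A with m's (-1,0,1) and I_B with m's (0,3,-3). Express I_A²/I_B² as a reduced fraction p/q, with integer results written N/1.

Shared (l₁,l₂,l₃)=(1,4,3): N and (l;000)² cancel in I_A²/I_B².
A: Δ = 2!·0!·6!/9! = 1/252; Racah Σ t=2..2: t=2:+1/96 = 1/96; ⇒ 3j(1 4 3; -1 0 1)² = 1/42, sgn +1
B: Δ = 2!·0!·6!/9! = 1/252; Racah Σ t=1..1: t=1:−1/720 = -1/720; ⇒ 3j(1 4 3; 0 3 -3)² = 1/36, sgn -1
I_A²/I_B² = (1/42)/(1/36) = 6/7

6/7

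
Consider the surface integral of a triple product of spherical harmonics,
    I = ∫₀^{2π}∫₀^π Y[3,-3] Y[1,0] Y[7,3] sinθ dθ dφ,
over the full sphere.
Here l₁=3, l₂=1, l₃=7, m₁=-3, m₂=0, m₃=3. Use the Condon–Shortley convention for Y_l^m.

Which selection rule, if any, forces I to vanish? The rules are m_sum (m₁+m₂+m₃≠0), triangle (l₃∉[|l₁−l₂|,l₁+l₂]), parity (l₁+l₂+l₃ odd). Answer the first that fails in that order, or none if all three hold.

triangle

Σmᵢ = 0  ✓
l₃∈[|l₁−l₂|,l₁+l₂]=[2,4], have l₃=7  ✗
Σlᵢ = 11 ⇒ odd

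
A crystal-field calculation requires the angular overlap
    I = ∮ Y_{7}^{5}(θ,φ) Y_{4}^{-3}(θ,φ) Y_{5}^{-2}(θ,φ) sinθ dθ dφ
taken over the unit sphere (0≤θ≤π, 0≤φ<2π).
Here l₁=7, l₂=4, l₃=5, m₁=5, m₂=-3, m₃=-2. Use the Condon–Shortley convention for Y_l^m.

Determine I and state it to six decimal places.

Rules hold: Σm=0, L=16 even, 3≤5≤11.
N = 15·9·11 = 1485
Δ = 6!·8!·2!/17! = 1/6126120
Racah Σ t=2..4: t=2:+1/69120 t=3:−1/20736 t=4:+1/69120 = -1/51840
⇒ 3j(7 4 5; 0 0 0)² = 280/21879, sgn +1
Racah Σ t=0..1: t=0:+1/1036800 t=1:−1/1209600 = 1/7257600
⇒ 3j(7 4 5; 5 -3 -2)² = 1/2210, sgn -1
4πI² = N·(3j₀)²·(3jₘ)² = 420/48841
I = -1·√(0.00859933/4π) = -0.02615938

-0.026159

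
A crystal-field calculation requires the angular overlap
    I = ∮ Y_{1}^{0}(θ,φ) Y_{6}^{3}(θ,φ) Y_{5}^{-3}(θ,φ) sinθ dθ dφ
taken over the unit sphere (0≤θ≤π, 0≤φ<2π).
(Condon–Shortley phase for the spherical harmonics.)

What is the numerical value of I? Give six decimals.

Rules hold: Σm=0, L=12 even, 5≤5≤7.
N = 3·13·11 = 429
Δ = 2!·0!·10!/13! = 1/858
Racah Σ t=1..1: t=1:−1/14400 = -1/14400
⇒ 3j(1 6 5; 0 0 0)² = 6/143, sgn +1
Racah Σ t=1..1: t=1:−1/80640 = -1/80640
⇒ 3j(1 6 5; 0 3 -3)² = 9/286, sgn -1
4πI² = N·(3j₀)²·(3jₘ)² = 81/143
I = -1·√(0.566434/4π) = -0.21230956

-0.212310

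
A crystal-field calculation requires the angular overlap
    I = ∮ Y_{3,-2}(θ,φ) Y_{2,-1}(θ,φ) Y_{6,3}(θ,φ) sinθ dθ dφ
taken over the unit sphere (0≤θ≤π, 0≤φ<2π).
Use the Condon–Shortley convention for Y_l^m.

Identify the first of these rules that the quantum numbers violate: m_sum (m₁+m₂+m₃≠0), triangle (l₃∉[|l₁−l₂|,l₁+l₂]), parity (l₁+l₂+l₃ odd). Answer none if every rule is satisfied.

triangle

m₁+m₂+m₃ = -2 − 1 + 3 = 0  ✓
triangle: |3−2|=1 ≤ l₃=6 ≤ 3+2=5  ✗
parity: l₁+l₂+l₃ = 11 is odd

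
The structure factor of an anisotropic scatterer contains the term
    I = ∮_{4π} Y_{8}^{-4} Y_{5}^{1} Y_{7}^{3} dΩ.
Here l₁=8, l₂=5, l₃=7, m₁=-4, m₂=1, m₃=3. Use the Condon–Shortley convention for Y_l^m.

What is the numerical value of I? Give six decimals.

Checks pass: Σm=0; 20 even; l₃=7∈[3,13].
(2·8+1)(2·5+1)(2·7+1) = 2805
Δ: 6! 10! 4! / 21! → 1/814773960
sum: t=1:−1/87091200 t=2:+1/4976640 t=3:−1/2073600 t=4:+1/4976640 t=5:−1/87091200 = -1/9676800
3j²(8 5 7; 0 0 0) = Δ·Π!·Σ² = 360/46189  (sign +1)
sum: t=2:+1/4180377600 t=3:−1/78382080 t=4:+1/15482880 t=5:−1/21772800 t=6:+1/298598400 = 17/1791590400
3j²(8 5 7; -4 1 3) = Δ·Π!·Σ² = 17/8892  (sign +1)
combine: 4πI² = 2805·360/46189·17/8892 = 2550/61009
take √, sign +1: I = 0.05767242

0.057672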